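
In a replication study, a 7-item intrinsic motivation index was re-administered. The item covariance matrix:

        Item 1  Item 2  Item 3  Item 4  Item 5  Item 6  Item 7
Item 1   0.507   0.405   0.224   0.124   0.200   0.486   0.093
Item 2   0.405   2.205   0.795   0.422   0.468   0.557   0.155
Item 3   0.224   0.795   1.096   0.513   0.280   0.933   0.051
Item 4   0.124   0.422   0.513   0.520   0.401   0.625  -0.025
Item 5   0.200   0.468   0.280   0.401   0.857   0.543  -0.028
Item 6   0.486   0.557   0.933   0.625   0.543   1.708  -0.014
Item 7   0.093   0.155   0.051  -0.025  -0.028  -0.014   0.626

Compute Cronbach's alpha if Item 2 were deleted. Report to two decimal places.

Remaining items: Item 1, Item 3, Item 4, Item 5, Item 6, Item 7 (k = 6).
Σσ²ᵢ = 0.507 + 1.096 + 0.520 + 0.857 + 1.708 + 0.626 = 5.314
Var(T) = 5.314 + 2 × 4.406 = 14.126
α (item deleted) = (6/5)·(1 − 5.314/14.126) = 0.75

α = 0.75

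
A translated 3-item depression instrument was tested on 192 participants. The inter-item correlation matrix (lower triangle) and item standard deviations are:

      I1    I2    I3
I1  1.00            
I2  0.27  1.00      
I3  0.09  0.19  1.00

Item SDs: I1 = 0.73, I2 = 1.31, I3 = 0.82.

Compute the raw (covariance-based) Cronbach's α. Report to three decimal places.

α = 0.392

Σσ²ᵢ = 0.73² + 1.31² + 0.82² = 2.9214
Covariances σ_ij = r_ij · s_i · s_j:
  σ(I1,I2) = 0.27 × 0.73 × 1.31 = 0.2582
  σ(I1,I3) = 0.09 × 0.73 × 0.82 = 0.0539
  σ(I2,I3) = 0.19 × 1.31 × 0.82 = 0.2041
σ²_T = Σσ²ᵢ + 2·Σσ_ij = 2.9214 + 2 × 0.5162 = 3.9538
α = (3/2)·(1 − 2.9214/3.9538) = 0.392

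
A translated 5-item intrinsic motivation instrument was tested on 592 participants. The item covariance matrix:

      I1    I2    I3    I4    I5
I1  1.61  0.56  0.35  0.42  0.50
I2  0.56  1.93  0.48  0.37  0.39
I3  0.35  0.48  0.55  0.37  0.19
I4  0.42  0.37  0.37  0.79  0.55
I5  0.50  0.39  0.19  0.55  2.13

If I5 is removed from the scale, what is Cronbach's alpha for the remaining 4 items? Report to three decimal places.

Remaining items: I1, I2, I3, I4 (k = 4).
Σσᵢ² = 1.61 + 1.93 + 0.55 + 0.79 = 4.88
Var(T) = 4.88 + 2 × 2.55 = 9.98
α (item deleted) = (4/3)·(1 − 4.88/9.98) = 0.681

α = 0.681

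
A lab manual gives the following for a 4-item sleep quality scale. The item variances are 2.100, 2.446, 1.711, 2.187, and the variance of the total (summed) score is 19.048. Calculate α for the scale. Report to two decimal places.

α = 0.74

Σσ²ᵢ = 2.100 + 2.446 + 1.711 + 2.187 = 8.444
α = (k/(k−1))·(1 − Σσ²ᵢ/σ²_total) = (4/3)·(1 − 8.444/19.048) = 0.74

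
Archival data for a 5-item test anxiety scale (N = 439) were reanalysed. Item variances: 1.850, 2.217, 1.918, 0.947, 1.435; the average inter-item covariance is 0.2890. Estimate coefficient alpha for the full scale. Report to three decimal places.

Σσ²ᵢ = 1.850 + 2.217 + 1.918 + 0.947 + 1.435 = 8.367
Sum of the 10 distinct covariances = 10 × 0.2890 = 2.8900
total variance = Σσ²ᵢ + 2·Σcov = 8.367 + 2 × 2.8900 = 14.1470
α = (5/4)·(1 − 8.367/14.1470) = 0.511

α = 0.511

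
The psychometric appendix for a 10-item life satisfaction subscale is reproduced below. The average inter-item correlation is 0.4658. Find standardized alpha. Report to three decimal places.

standardized alpha = 0.897

Standardized α = k·r̄ / (1 + (k−1)·r̄) = 10 × 0.4658 / (1 + 9 × 0.4658)
  = 4.6580 / 5.1922 = 0.897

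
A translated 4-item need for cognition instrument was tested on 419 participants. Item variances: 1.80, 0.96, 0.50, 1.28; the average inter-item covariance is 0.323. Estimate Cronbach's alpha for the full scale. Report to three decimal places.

Σσᵢ² = 1.80 + 0.96 + 0.50 + 1.28 = 4.54
Sum of the 6 distinct covariances = 6 × 0.323 = 1.938
Var(T) = Σσᵢ² + 2·Σcov = 4.54 + 2 × 1.938 = 8.416
α = (4/3)·(1 − 4.54/8.416) = 0.614

α = 0.614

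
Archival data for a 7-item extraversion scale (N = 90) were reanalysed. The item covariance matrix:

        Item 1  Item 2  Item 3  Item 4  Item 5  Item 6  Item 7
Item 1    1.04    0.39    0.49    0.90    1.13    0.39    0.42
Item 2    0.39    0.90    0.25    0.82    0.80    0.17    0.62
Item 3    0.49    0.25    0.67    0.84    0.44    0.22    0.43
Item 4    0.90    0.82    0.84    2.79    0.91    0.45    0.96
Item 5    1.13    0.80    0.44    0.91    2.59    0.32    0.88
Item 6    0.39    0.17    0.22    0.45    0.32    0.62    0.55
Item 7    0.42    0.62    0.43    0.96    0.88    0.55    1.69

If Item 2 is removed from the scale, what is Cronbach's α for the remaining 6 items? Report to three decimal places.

Remaining items: Item 1, Item 3, Item 4, Item 5, Item 6, Item 7 (k = 6).
Σσᵢ² = 1.04 + 0.67 + 2.79 + 2.59 + 0.62 + 1.69 = 9.40
total variance = 9.40 + 2 × 9.33 = 28.06
α (item deleted) = (6/5)·(1 − 9.40/28.06) = 0.798

α = 0.798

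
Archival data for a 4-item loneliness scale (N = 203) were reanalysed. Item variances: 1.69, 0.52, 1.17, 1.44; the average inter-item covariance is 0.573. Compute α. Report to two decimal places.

α = 0.78

ΣVar(i) = 1.69 + 0.52 + 1.17 + 1.44 = 4.82
Sum of the 6 distinct covariances = 6 × 0.573 = 3.438
σ²_T = ΣVar(i) + 2·Σcov = 4.82 + 2 × 3.438 = 11.696
α = (4/3)·(1 − 4.82/11.696) = 0.78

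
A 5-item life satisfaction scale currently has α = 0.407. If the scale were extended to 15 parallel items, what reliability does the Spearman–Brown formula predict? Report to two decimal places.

Length factor m = 15/5 = 3.0000
α' = m·α / (1 + (m−1)·α)
   = 15/5 × 0.407 / (1 + (15/5 − 1) × 0.407)
   = 1.2210 / 1.8140 = 0.67

predicted reliability = 0.67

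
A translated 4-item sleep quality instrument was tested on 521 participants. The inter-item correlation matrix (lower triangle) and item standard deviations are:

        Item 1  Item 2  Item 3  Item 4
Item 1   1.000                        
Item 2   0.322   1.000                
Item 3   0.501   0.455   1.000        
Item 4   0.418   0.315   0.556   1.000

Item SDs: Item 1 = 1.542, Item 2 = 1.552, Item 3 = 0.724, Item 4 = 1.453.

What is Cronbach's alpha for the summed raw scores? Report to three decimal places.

α = 0.698

Σσ²ᵢ = 1.542² + 1.552² + 0.724² + 1.453² = 7.4219
Covariances σ_ij = r_ij · s_i · s_j:
  σ(Item 1,Item 2) = 0.322 × 1.542 × 1.552 = 0.7706
  σ(Item 1,Item 3) = 0.501 × 1.542 × 0.724 = 0.5593
  σ(Item 1,Item 4) = 0.418 × 1.542 × 1.453 = 0.9365
  σ(Item 2,Item 3) = 0.455 × 1.552 × 0.724 = 0.5113
  σ(Item 2,Item 4) = 0.315 × 1.552 × 1.453 = 0.7103
  σ(Item 3,Item 4) = 0.556 × 0.724 × 1.453 = 0.5849
σ²_T = Σσ²ᵢ + 2·Σσ_ij = 7.4219 + 2 × 4.0729 = 15.5677
α = (4/3)·(1 − 7.4219/15.5677) = 0.698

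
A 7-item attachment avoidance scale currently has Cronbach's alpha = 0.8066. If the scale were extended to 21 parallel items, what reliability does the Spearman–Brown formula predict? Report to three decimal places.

predicted reliability = 0.926

Length factor m = 21/7 = 3.0000
α' = m·α / (1 + (m−1)·α)
   = 21/7 × 0.8066 / (1 + (21/7 − 1) × 0.8066)
   = 2.4198 / 2.6132 = 0.926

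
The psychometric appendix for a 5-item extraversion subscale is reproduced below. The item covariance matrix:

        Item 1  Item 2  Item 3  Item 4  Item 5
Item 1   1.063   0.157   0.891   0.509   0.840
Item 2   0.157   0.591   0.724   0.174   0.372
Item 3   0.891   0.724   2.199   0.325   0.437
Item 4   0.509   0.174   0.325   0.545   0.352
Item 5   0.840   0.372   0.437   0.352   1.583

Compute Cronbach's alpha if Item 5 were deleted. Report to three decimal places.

Remaining items: Item 1, Item 2, Item 3, Item 4 (k = 4).
Σσᵢ² = 1.063 + 0.591 + 2.199 + 0.545 = 4.398
σ²_total = 4.398 + 2 × 2.780 = 9.958
α (item deleted) = (4/3)·(1 − 4.398/9.958) = 0.744

Cronbach's alpha = 0.744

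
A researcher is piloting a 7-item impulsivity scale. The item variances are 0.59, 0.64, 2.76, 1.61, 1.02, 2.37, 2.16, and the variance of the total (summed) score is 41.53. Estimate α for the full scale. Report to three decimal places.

α = 0.853

Σσᵢ² = 0.59 + 0.64 + 2.76 + 1.61 + 1.02 + 2.37 + 2.16 = 11.15
α = (k/(k−1))·(1 − Σσᵢ²/total variance) = (7/6)·(1 − 11.15/41.53) = 0.853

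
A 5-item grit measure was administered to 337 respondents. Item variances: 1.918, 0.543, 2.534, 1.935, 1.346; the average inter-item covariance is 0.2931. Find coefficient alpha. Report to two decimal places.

α = 0.52

Σσ²ᵢ = 1.918 + 0.543 + 2.534 + 1.935 + 1.346 = 8.276
Sum of the 10 distinct covariances = 10 × 0.2931 = 2.9310
total variance = Σσ²ᵢ + 2·Σcov = 8.276 + 2 × 2.9310 = 14.1380
α = (5/4)·(1 − 8.276/14.1380) = 0.52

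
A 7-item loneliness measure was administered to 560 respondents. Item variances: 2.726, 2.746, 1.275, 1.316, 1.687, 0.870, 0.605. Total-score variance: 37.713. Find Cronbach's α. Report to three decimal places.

sum of item variances = 2.726 + 2.746 + 1.275 + 1.316 + 1.687 + 0.870 + 0.605 = 11.225
α = (k/(k−1))·(1 − sum of item variances/total variance) = (7/6)·(1 − 11.225/37.713) = 0.819

Cronbach's α = 0.819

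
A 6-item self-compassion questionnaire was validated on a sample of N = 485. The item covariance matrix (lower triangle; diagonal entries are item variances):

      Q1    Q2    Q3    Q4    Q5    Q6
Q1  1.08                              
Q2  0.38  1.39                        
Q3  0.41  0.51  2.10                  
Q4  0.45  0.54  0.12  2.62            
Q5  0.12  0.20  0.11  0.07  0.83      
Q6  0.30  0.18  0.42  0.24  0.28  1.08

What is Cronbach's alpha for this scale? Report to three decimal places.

α = 0.585

ΣVar(i) = 1.08 + 1.39 + 2.10 + 2.62 + 0.83 + 1.08 = 9.10
Σ_{i<j} σ_ij = 4.33
Var(T) = 9.10 + 2 × 4.33 = 17.76
α = (k/(k−1))·(1 − ΣVar(i)/Var(T)) = (6/5)·(1 − 9.10/17.76) = 0.585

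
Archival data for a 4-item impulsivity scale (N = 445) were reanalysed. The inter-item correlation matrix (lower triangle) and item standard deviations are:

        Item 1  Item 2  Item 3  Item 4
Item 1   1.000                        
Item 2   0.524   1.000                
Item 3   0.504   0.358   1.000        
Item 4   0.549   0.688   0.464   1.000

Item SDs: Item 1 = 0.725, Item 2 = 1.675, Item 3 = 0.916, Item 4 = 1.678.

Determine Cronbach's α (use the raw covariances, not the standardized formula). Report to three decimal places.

Σσ²ᵢ = 0.725² + 1.675² + 0.916² + 1.678² = 6.9860
Covariances σ_ij = r_ij · s_i · s_j:
  σ(Item 1,Item 2) = 0.524 × 0.725 × 1.675 = 0.6363
  σ(Item 1,Item 3) = 0.504 × 0.725 × 0.916 = 0.3347
  σ(Item 1,Item 4) = 0.549 × 0.725 × 1.678 = 0.6679
  σ(Item 2,Item 3) = 0.358 × 1.675 × 0.916 = 0.5493
  σ(Item 2,Item 4) = 0.688 × 1.675 × 1.678 = 1.9337
  σ(Item 3,Item 4) = 0.464 × 0.916 × 1.678 = 0.7132
σ²_T = Σσ²ᵢ + 2·Σσ_ij = 6.9860 + 2 × 4.8351 = 16.6562
α = (4/3)·(1 − 6.9860/16.6562) = 0.774

α = 0.774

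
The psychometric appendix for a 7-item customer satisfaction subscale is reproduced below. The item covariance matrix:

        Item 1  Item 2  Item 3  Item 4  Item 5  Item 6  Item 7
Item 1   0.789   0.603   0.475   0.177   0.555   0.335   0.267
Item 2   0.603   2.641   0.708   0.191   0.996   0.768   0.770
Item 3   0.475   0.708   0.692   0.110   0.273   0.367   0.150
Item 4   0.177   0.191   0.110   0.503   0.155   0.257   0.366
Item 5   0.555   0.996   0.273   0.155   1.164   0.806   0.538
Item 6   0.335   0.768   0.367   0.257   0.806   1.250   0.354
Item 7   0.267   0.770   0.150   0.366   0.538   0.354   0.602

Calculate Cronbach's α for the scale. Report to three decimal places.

Cronbach's α = 0.825

Σσ²ᵢ = 0.789 + 2.641 + 0.692 + 0.503 + 1.164 + 1.250 + 0.602 = 7.641
Sum of off-diagonal covariances = 9.221
σ²_T = 7.641 + 2 × 9.221 = 26.083
α = (k/(k−1))·(1 − Σσ²ᵢ/σ²_T) = (7/6)·(1 − 7.641/26.083) = 0.825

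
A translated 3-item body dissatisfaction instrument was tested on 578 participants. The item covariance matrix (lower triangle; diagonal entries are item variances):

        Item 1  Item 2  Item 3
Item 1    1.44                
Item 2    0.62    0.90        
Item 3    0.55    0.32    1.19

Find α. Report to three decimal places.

α = 0.687

Σσ²ᵢ = 1.44 + 0.90 + 1.19 = 3.53
Sum of the distinct covariances = 1.49
Var(T) = 3.53 + 2 × 1.49 = 6.51
α = (k/(k−1))·(1 − Σσ²ᵢ/Var(T)) = (3/2)·(1 − 3.53/6.51) = 0.687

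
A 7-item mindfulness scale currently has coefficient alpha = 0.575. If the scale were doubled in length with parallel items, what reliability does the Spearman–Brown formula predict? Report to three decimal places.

predicted reliability = 0.730

Length factor m = 2
α' = m·α / (1 + (m−1)·α)
   = 2 × 0.575 / (1 + (2 − 1) × 0.575)
   = 1.1500 / 1.5750 = 0.730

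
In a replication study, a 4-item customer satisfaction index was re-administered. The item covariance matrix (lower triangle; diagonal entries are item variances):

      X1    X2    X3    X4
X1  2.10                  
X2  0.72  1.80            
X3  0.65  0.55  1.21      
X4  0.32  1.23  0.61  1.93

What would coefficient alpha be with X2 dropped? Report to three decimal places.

α = 0.564

Remaining items: X1, X3, X4 (k = 3).
sum of item variances = 2.10 + 1.21 + 1.93 = 5.24
total variance = 5.24 + 2 × 1.58 = 8.40
α (item deleted) = (3/2)·(1 − 5.24/8.40) = 0.564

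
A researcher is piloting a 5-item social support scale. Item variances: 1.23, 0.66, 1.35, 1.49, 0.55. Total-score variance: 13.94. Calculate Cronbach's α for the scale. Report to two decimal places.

sum of item variances = 1.23 + 0.66 + 1.35 + 1.49 + 0.55 = 5.28
α = (k/(k−1))·(1 − sum of item variances/Var(T)) = (5/4)·(1 − 5.28/13.94) = 0.78

α = 0.78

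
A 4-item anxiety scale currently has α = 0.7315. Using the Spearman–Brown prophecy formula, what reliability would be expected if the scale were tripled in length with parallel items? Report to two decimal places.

Length factor m = 3
α' = m·α / (1 + (m−1)·α)
   = 3 × 0.7315 / (1 + (3 − 1) × 0.7315)
   = 2.1945 / 2.4630 = 0.89

predicted reliability = 0.89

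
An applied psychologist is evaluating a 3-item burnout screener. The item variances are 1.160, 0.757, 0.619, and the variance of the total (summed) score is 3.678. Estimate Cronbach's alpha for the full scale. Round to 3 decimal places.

sum of item variances = 1.160 + 0.757 + 0.619 = 2.536
α = (k/(k−1))·(1 − sum of item variances/Var(T)) = (3/2)·(1 − 2.536/3.678) = 0.466

α = 0.466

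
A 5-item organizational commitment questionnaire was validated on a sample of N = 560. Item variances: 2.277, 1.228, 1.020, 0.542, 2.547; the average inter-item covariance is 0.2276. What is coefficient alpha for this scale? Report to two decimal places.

ΣVar(i) = 2.277 + 1.228 + 1.020 + 0.542 + 2.547 = 7.614
Sum of the 10 distinct covariances = 10 × 0.2276 = 2.2760
total variance = ΣVar(i) + 2·Σcov = 7.614 + 2 × 2.2760 = 12.1660
α = (5/4)·(1 − 7.614/12.1660) = 0.47

coefficient alpha = 0.47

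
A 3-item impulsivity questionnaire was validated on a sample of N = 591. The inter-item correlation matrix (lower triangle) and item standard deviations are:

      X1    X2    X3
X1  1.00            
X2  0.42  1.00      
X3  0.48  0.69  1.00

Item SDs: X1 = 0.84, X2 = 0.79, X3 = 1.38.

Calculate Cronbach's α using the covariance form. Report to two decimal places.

Σσ²ᵢ = 0.84² + 0.79² + 1.38² = 3.2341
Covariances σ_ij = r_ij · s_i · s_j:
  σ(X1,X2) = 0.42 × 0.84 × 0.79 = 0.2787
  σ(X1,X3) = 0.48 × 0.84 × 1.38 = 0.5564
  σ(X2,X3) = 0.69 × 0.79 × 1.38 = 0.7522
σ²_T = Σσ²ᵢ + 2·Σσ_ij = 3.2341 + 2 × 1.5873 = 6.4087
α = (3/2)·(1 − 3.2341/6.4087) = 0.74

α = 0.74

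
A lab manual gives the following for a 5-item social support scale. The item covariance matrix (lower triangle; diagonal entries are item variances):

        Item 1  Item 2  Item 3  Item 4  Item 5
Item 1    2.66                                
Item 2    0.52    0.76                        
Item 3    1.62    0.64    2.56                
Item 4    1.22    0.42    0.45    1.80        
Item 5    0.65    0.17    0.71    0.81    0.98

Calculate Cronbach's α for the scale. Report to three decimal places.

sum of item variances = 2.66 + 0.76 + 2.56 + 1.80 + 0.98 = 8.76
Σ_{i<j} σ_ij = 7.21
σ²_total = 8.76 + 2 × 7.21 = 23.18
α = (k/(k−1))·(1 − sum of item variances/σ²_total) = (5/4)·(1 − 8.76/23.18) = 0.778

Cronbach's α = 0.778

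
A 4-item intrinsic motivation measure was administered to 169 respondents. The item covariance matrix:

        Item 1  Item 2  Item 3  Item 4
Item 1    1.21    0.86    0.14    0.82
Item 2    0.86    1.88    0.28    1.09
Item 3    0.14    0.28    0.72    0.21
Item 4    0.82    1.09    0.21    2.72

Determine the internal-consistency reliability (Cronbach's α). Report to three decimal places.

Cronbach's α = 0.680

sum of item variances = 1.21 + 1.88 + 0.72 + 2.72 = 6.53
Sum of off-diagonal covariances = 3.40
Var(T) = 6.53 + 2 × 3.40 = 13.33
α = (k/(k−1))·(1 − sum of item variances/Var(T)) = (4/3)·(1 − 6.53/13.33) = 0.680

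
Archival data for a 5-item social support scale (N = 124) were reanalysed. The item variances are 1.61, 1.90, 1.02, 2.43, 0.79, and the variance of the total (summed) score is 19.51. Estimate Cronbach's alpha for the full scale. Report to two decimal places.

sum of item variances = 1.61 + 1.90 + 1.02 + 2.43 + 0.79 = 7.75
α = (k/(k−1))·(1 − sum of item variances/σ²_T) = (5/4)·(1 − 7.75/19.51) = 0.75

Cronbach's alpha = 0.75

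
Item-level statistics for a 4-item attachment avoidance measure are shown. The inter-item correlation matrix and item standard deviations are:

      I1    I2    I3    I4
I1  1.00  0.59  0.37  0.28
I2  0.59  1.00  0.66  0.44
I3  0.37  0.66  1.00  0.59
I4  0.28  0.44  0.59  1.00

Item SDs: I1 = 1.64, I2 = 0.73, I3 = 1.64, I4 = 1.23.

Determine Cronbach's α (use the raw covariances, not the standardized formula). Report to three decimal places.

Cronbach's α = 0.741

Σσ²ᵢ = 1.64² + 0.73² + 1.64² + 1.23² = 7.4250
Covariances σ_ij = r_ij · s_i · s_j:
  σ(I1,I2) = 0.59 × 1.64 × 0.73 = 0.7063
  σ(I1,I3) = 0.37 × 1.64 × 1.64 = 0.9952
  σ(I1,I4) = 0.28 × 1.64 × 1.23 = 0.5648
  σ(I2,I3) = 0.66 × 0.73 × 1.64 = 0.7902
  σ(I2,I4) = 0.44 × 0.73 × 1.23 = 0.3951
  σ(I3,I4) = 0.59 × 1.64 × 1.23 = 1.1901
σ²_T = Σσ²ᵢ + 2·Σσ_ij = 7.4250 + 2 × 4.6417 = 16.7084
α = (4/3)·(1 − 7.4250/16.7084) = 0.741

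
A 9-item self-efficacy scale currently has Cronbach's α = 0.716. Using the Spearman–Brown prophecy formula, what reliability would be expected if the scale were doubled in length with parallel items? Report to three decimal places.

predicted reliability = 0.834

Length factor m = 2
α' = m·α / (1 + (m−1)·α)
   = 2 × 0.716 / (1 + (2 − 1) × 0.716)
   = 1.4320 / 1.7160 = 0.834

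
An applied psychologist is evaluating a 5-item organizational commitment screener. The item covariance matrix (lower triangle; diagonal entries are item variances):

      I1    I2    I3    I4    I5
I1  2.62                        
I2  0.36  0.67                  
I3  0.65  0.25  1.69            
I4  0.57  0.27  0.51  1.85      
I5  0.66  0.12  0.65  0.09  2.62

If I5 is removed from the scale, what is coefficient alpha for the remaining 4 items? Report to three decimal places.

Remaining items: I1, I2, I3, I4 (k = 4).
sum of item variances = 2.62 + 0.67 + 1.69 + 1.85 = 6.83
σ²_T = 6.83 + 2 × 2.61 = 12.05
α (item deleted) = (4/3)·(1 − 6.83/12.05) = 0.578

coefficient alpha = 0.578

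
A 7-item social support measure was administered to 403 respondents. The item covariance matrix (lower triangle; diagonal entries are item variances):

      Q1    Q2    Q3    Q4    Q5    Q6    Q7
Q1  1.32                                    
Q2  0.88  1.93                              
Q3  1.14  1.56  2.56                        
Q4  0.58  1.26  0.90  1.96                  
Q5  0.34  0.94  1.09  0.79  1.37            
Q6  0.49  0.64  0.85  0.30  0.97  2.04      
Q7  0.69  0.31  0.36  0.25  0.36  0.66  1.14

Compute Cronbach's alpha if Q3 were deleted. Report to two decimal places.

α = 0.79

Remaining items: Q1, Q2, Q4, Q5, Q6, Q7 (k = 6).
Σσ²ᵢ = 1.32 + 1.93 + 1.96 + 1.37 + 2.04 + 1.14 = 9.76
Var(T) = 9.76 + 2 × 9.46 = 28.68
α (item deleted) = (6/5)·(1 − 9.76/28.68) = 0.79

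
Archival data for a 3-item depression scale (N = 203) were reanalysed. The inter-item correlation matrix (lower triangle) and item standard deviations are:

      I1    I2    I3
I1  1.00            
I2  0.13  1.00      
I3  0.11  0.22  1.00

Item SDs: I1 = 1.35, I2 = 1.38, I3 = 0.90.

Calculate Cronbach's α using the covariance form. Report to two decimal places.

Σσ²ᵢ = 1.35² + 1.38² + 0.90² = 4.5369
Covariances σ_ij = r_ij · s_i · s_j:
  σ(I1,I2) = 0.13 × 1.35 × 1.38 = 0.2422
  σ(I1,I3) = 0.11 × 1.35 × 0.90 = 0.1337
  σ(I2,I3) = 0.22 × 1.38 × 0.90 = 0.2732
σ²_T = Σσ²ᵢ + 2·Σσ_ij = 4.5369 + 2 × 0.6491 = 5.8351
α = (3/2)·(1 − 4.5369/5.8351) = 0.33

α = 0.33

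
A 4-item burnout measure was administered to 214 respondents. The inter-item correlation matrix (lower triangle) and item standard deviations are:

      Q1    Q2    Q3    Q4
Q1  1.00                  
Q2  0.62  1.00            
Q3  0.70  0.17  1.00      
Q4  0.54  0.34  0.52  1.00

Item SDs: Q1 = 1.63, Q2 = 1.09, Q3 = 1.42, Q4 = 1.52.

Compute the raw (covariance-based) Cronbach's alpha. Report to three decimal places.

α = 0.794

Σσ²ᵢ = 1.63² + 1.09² + 1.42² + 1.52² = 8.1718
Covariances σ_ij = r_ij · s_i · s_j:
  σ(Q1,Q2) = 0.62 × 1.63 × 1.09 = 1.1016
  σ(Q1,Q3) = 0.70 × 1.63 × 1.42 = 1.6202
  σ(Q1,Q4) = 0.54 × 1.63 × 1.52 = 1.3379
  σ(Q2,Q3) = 0.17 × 1.09 × 1.42 = 0.2631
  σ(Q2,Q4) = 0.34 × 1.09 × 1.52 = 0.5633
  σ(Q3,Q4) = 0.52 × 1.42 × 1.52 = 1.1224
σ²_T = Σσ²ᵢ + 2·Σσ_ij = 8.1718 + 2 × 6.0085 = 20.1888
α = (4/3)·(1 − 8.1718/20.1888) = 0.794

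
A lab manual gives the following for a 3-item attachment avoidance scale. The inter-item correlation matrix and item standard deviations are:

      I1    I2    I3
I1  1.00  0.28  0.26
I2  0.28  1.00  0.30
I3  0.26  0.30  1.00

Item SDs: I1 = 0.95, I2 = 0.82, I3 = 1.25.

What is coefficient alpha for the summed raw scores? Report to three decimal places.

Σσ²ᵢ = 0.95² + 0.82² + 1.25² = 3.1374
Covariances σ_ij = r_ij · s_i · s_j:
  σ(I1,I2) = 0.28 × 0.95 × 0.82 = 0.2181
  σ(I1,I3) = 0.26 × 0.95 × 1.25 = 0.3087
  σ(I2,I3) = 0.30 × 0.82 × 1.25 = 0.3075
σ²_T = Σσ²ᵢ + 2·Σσ_ij = 3.1374 + 2 × 0.8343 = 4.8060
α = (3/2)·(1 − 3.1374/4.8060) = 0.521

α = 0.521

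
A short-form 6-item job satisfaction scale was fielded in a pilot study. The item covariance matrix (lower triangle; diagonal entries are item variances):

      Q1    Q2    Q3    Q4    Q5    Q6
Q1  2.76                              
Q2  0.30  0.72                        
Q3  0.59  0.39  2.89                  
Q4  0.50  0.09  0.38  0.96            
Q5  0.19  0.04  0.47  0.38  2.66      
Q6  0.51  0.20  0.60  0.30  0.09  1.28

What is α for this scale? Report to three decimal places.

sum of item variances = 2.76 + 0.72 + 2.89 + 0.96 + 2.66 + 1.28 = 11.27
Sum of the distinct covariances = 5.03
σ²_total = 11.27 + 2 × 5.03 = 21.33
α = (k/(k−1))·(1 − sum of item variances/σ²_total) = (6/5)·(1 − 11.27/21.33) = 0.566

α = 0.566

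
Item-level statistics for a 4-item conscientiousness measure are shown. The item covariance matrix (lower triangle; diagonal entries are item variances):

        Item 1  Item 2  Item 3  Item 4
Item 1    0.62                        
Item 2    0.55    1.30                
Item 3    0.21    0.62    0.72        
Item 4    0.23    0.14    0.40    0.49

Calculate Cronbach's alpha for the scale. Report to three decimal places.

Σσ²ᵢ = 0.62 + 1.30 + 0.72 + 0.49 = 3.13
Sum of the distinct covariances = 2.15
σ²_T = 3.13 + 2 × 2.15 = 7.43
α = (k/(k−1))·(1 − Σσ²ᵢ/σ²_T) = (4/3)·(1 − 3.13/7.43) = 0.772

Cronbach's alpha = 0.772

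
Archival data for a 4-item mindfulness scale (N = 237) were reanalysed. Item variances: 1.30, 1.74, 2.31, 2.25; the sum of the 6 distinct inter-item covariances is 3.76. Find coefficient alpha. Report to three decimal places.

coefficient alpha = 0.663

Σσ²ᵢ = 1.30 + 1.74 + 2.31 + 2.25 = 7.60
Sum of distinct covariances = 3.76
total variance = Σσ²ᵢ + 2·Σcov = 7.60 + 2 × 3.76 = 15.12
α = (4/3)·(1 − 7.60/15.12) = 0.663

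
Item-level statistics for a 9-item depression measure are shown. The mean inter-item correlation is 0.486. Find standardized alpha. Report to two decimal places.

Standardized α = k·r̄ / (1 + (k−1)·r̄) = 9 × 0.486 / (1 + 8 × 0.486)
  = 4.3740 / 4.8880 = 0.89

standardized alpha = 0.89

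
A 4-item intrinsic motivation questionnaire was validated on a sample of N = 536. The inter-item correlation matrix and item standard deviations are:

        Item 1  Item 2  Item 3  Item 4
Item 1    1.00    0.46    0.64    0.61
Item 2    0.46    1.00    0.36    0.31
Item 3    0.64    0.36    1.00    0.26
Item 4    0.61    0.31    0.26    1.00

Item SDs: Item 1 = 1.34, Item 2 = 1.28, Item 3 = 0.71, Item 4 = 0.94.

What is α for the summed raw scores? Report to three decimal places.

α = 0.744

Σσ²ᵢ = 1.34² + 1.28² + 0.71² + 0.94² = 4.8217
Covariances σ_ij = r_ij · s_i · s_j:
  σ(Item 1,Item 2) = 0.46 × 1.34 × 1.28 = 0.7890
  σ(Item 1,Item 3) = 0.64 × 1.34 × 0.71 = 0.6089
  σ(Item 1,Item 4) = 0.61 × 1.34 × 0.94 = 0.7684
  σ(Item 2,Item 3) = 0.36 × 1.28 × 0.71 = 0.3272
  σ(Item 2,Item 4) = 0.31 × 1.28 × 0.94 = 0.3730
  σ(Item 3,Item 4) = 0.26 × 0.71 × 0.94 = 0.1735
σ²_T = Σσ²ᵢ + 2·Σσ_ij = 4.8217 + 2 × 3.0400 = 10.9017
α = (4/3)·(1 − 4.8217/10.9017) = 0.744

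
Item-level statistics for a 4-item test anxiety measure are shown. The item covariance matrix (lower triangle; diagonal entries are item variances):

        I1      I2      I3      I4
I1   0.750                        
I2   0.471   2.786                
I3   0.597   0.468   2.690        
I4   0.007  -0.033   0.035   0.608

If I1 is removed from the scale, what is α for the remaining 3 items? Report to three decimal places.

Remaining items: I2, I3, I4 (k = 3).
ΣVar(i) = 2.786 + 2.690 + 0.608 = 6.084
σ²_total = 6.084 + 2 × 0.470 = 7.024
α (item deleted) = (3/2)·(1 − 6.084/7.024) = 0.201

α = 0.201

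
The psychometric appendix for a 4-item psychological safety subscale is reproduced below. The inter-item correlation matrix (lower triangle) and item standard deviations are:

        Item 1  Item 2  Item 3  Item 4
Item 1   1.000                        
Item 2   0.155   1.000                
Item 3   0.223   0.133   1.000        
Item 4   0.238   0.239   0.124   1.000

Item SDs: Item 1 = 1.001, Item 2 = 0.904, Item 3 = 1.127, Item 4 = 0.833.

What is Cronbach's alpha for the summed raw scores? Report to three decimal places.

α = 0.468

Σσ²ᵢ = 1.001² + 0.904² + 1.127² + 0.833² = 3.7832
Covariances σ_ij = r_ij · s_i · s_j:
  σ(Item 1,Item 2) = 0.155 × 1.001 × 0.904 = 0.1403
  σ(Item 1,Item 3) = 0.223 × 1.001 × 1.127 = 0.2516
  σ(Item 1,Item 4) = 0.238 × 1.001 × 0.833 = 0.1985
  σ(Item 2,Item 3) = 0.133 × 0.904 × 1.127 = 0.1355
  σ(Item 2,Item 4) = 0.239 × 0.904 × 0.833 = 0.1800
  σ(Item 3,Item 4) = 0.124 × 1.127 × 0.833 = 0.1164
σ²_T = Σσ²ᵢ + 2·Σσ_ij = 3.7832 + 2 × 1.0223 = 5.8278
α = (4/3)·(1 − 3.7832/5.8278) = 0.468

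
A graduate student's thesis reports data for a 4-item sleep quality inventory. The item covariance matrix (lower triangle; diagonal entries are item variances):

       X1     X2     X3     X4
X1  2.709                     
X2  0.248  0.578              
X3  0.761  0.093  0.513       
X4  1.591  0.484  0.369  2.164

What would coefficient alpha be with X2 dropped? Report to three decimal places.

coefficient alpha = 0.754

Remaining items: X1, X3, X4 (k = 3).
Σσᵢ² = 2.709 + 0.513 + 2.164 = 5.386
σ²_total = 5.386 + 2 × 2.721 = 10.828
α (item deleted) = (3/2)·(1 − 5.386/10.828) = 0.754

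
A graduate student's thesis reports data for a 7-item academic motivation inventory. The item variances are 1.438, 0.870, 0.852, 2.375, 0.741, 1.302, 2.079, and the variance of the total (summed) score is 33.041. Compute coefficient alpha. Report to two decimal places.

α = 0.83

Σσ²ᵢ = 1.438 + 0.870 + 0.852 + 2.375 + 0.741 + 1.302 + 2.079 = 9.657
α = (k/(k−1))·(1 − Σσ²ᵢ/total variance) = (7/6)·(1 − 9.657/33.041) = 0.83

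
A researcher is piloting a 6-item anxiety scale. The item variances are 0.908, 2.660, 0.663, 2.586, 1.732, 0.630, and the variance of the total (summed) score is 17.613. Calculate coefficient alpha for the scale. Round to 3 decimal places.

Σσᵢ² = 0.908 + 2.660 + 0.663 + 2.586 + 1.732 + 0.630 = 9.179
α = (k/(k−1))·(1 − Σσᵢ²/Var(T)) = (6/5)·(1 − 9.179/17.613) = 0.575

coefficient alpha = 0.575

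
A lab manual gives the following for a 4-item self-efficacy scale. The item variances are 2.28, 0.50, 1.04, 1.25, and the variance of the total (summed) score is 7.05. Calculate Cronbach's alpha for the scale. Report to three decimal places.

sum of item variances = 2.28 + 0.50 + 1.04 + 1.25 = 5.07
α = (k/(k−1))·(1 − sum of item variances/total variance) = (4/3)·(1 − 5.07/7.05) = 0.374

Cronbach's alpha = 0.374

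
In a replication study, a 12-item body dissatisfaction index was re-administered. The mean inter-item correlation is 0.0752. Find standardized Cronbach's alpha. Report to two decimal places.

Standardized α = k·r̄ / (1 + (k−1)·r̄) = 12 × 0.0752 / (1 + 11 × 0.0752)
  = 0.9024 / 1.8272 = 0.49

standardized Cronbach's alpha = 0.49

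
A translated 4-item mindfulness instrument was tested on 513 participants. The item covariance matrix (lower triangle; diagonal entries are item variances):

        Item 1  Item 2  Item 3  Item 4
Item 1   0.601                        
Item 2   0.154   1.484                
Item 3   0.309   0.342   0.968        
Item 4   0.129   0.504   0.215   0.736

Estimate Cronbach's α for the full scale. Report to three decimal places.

α = 0.621

sum of item variances = 0.601 + 1.484 + 0.968 + 0.736 = 3.789
Sum of the distinct covariances = 1.653
total variance = 3.789 + 2 × 1.653 = 7.095
α = (k/(k−1))·(1 − sum of item variances/total variance) = (4/3)·(1 − 3.789/7.095) = 0.621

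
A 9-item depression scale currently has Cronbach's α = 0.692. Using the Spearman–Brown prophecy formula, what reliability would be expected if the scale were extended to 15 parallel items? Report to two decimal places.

Length factor m = 15/9 = 1.6667
α' = m·α / (1 + (m−1)·α)
   = 15/9 × 0.692 / (1 + (15/9 − 1) × 0.692)
   = 1.1533 / 1.4613 = 0.79

predicted reliability = 0.79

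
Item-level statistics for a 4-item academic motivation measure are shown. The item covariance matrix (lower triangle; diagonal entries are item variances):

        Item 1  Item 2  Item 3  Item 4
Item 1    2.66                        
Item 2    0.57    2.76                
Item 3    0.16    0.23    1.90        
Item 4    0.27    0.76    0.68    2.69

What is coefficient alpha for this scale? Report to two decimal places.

Σσᵢ² = 2.66 + 2.76 + 1.90 + 2.69 = 10.01
Σ_{i<j} σ_ij = 2.67
total variance = 10.01 + 2 × 2.67 = 15.35
α = (k/(k−1))·(1 − Σσᵢ²/total variance) = (4/3)·(1 − 10.01/15.35) = 0.46

coefficient alpha = 0.46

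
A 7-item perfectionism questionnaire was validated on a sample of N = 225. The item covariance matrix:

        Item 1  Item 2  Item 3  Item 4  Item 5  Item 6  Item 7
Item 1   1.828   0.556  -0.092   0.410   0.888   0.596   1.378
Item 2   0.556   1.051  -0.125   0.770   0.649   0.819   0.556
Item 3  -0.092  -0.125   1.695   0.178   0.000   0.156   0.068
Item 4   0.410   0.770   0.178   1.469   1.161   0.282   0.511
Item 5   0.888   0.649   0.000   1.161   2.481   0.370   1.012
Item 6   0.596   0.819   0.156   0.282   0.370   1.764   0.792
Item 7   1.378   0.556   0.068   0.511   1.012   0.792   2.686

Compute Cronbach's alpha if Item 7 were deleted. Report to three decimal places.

Remaining items: Item 1, Item 2, Item 3, Item 4, Item 5, Item 6 (k = 6).
sum of item variances = 1.828 + 1.051 + 1.695 + 1.469 + 2.481 + 1.764 = 10.288
σ²_total = 10.288 + 2 × 6.618 = 23.524
α (item deleted) = (6/5)·(1 − 10.288/23.524) = 0.675

Cronbach's alpha = 0.675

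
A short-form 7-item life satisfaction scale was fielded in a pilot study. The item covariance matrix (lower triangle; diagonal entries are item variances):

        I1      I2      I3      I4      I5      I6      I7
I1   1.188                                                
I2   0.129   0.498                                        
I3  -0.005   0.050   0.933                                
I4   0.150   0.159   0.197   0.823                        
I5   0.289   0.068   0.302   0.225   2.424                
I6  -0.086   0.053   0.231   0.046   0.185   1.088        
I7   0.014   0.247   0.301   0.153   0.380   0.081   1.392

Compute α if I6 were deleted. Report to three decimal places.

Remaining items: I1, I2, I3, I4, I5, I7 (k = 6).
Σσ²ᵢ = 1.188 + 0.498 + 0.933 + 0.823 + 2.424 + 1.392 = 7.258
σ²_T = 7.258 + 2 × 2.659 = 12.576
α (item deleted) = (6/5)·(1 − 7.258/12.576) = 0.507

α = 0.507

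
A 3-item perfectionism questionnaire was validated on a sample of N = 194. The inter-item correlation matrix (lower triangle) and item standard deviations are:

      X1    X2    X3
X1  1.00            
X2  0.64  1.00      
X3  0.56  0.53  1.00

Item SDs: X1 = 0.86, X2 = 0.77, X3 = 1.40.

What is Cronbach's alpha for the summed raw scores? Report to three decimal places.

Σσ²ᵢ = 0.86² + 0.77² + 1.40² = 3.2925
Covariances σ_ij = r_ij · s_i · s_j:
  σ(X1,X2) = 0.64 × 0.86 × 0.77 = 0.4238
  σ(X1,X3) = 0.56 × 0.86 × 1.40 = 0.6742
  σ(X2,X3) = 0.53 × 0.77 × 1.40 = 0.5713
σ²_T = Σσ²ᵢ + 2·Σσ_ij = 3.2925 + 2 × 1.6693 = 6.6311
α = (3/2)·(1 − 3.2925/6.6311) = 0.755

Cronbach's alpha = 0.755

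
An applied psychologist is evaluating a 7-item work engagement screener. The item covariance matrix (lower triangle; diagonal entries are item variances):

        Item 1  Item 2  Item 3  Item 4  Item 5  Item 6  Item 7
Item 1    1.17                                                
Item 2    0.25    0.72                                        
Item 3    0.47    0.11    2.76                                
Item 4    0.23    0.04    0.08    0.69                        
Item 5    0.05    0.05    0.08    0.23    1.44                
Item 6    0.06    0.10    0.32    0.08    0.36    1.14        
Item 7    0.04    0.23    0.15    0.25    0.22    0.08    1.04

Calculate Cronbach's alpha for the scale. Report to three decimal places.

Σσᵢ² = 1.17 + 0.72 + 2.76 + 0.69 + 1.44 + 1.14 + 1.04 = 8.96
Sum of the distinct covariances = 3.48
total variance = 8.96 + 2 × 3.48 = 15.92
α = (k/(k−1))·(1 − Σσᵢ²/total variance) = (7/6)·(1 − 8.96/15.92) = 0.510

α = 0.510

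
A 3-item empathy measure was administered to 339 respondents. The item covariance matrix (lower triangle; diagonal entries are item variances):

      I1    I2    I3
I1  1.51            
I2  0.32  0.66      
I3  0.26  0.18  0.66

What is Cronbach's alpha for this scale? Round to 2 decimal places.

Σσᵢ² = 1.51 + 0.66 + 0.66 = 2.83
Σ_{i<j} σ_ij = 0.76
Var(T) = 2.83 + 2 × 0.76 = 4.35
α = (k/(k−1))·(1 − Σσᵢ²/Var(T)) = (3/2)·(1 − 2.83/4.35) = 0.52

Cronbach's alpha = 0.52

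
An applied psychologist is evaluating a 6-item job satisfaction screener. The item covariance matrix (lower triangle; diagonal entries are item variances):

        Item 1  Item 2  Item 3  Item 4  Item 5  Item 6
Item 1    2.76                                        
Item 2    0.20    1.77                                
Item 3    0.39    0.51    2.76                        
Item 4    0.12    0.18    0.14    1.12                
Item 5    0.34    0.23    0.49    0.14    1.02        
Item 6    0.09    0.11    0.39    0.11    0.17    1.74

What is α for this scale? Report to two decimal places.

α = 0.47

sum of item variances = 2.76 + 1.77 + 2.76 + 1.12 + 1.02 + 1.74 = 11.17
Sum of off-diagonal covariances = 3.61
σ²_T = 11.17 + 2 × 3.61 = 18.39
α = (k/(k−1))·(1 − sum of item variances/σ²_T) = (6/5)·(1 − 11.17/18.39) = 0.47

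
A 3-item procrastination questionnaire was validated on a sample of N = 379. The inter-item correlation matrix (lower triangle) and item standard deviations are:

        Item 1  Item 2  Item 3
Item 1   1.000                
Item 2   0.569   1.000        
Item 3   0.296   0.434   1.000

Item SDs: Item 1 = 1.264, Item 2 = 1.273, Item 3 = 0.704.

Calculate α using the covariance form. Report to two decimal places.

Σσ²ᵢ = 1.264² + 1.273² + 0.704² = 3.7138
Covariances σ_ij = r_ij · s_i · s_j:
  σ(Item 1,Item 2) = 0.569 × 1.264 × 1.273 = 0.9156
  σ(Item 1,Item 3) = 0.296 × 1.264 × 0.704 = 0.2634
  σ(Item 2,Item 3) = 0.434 × 1.273 × 0.704 = 0.3889
σ²_T = Σσ²ᵢ + 2·Σσ_ij = 3.7138 + 2 × 1.5679 = 6.8496
α = (3/2)·(1 − 3.7138/6.8496) = 0.69

α = 0.69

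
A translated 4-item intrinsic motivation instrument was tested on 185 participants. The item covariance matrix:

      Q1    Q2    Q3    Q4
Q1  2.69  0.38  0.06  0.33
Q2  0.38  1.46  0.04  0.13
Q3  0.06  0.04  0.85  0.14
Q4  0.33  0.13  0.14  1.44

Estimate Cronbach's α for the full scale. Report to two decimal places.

Σσᵢ² = 2.69 + 1.46 + 0.85 + 1.44 = 6.44
Sum of the distinct covariances = 1.08
total variance = 6.44 + 2 × 1.08 = 8.60
α = (k/(k−1))·(1 − Σσᵢ²/total variance) = (4/3)·(1 − 6.44/8.60) = 0.33

Cronbach's α = 0.33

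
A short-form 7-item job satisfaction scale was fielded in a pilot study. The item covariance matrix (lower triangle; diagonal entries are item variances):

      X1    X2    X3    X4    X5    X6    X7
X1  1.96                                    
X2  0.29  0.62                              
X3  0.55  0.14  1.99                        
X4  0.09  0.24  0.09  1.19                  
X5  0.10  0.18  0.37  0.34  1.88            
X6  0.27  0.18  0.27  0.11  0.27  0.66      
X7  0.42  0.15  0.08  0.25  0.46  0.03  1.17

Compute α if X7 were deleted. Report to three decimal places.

α = 0.548

Remaining items: X1, X2, X3, X4, X5, X6 (k = 6).
ΣVar(i) = 1.96 + 0.62 + 1.99 + 1.19 + 1.88 + 0.66 = 8.30
σ²_total = 8.30 + 2 × 3.49 = 15.28
α (item deleted) = (6/5)·(1 − 8.30/15.28) = 0.548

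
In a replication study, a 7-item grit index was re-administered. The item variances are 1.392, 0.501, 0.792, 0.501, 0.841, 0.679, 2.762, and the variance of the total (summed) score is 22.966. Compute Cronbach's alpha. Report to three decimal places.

Σσ²ᵢ = 1.392 + 0.501 + 0.792 + 0.501 + 0.841 + 0.679 + 2.762 = 7.468
α = (k/(k−1))·(1 − Σσ²ᵢ/σ²_T) = (7/6)·(1 − 7.468/22.966) = 0.787

Cronbach's alpha = 0.787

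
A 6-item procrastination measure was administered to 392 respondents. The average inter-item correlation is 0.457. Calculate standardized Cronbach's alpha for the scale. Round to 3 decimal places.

α = 0.835

Standardized α = k·r̄ / (1 + (k−1)·r̄) = 6 × 0.457 / (1 + 5 × 0.457)
  = 2.7420 / 3.2850 = 0.835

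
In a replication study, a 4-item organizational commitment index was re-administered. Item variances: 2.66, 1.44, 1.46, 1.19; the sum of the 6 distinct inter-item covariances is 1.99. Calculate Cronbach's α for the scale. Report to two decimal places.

ΣVar(i) = 2.66 + 1.44 + 1.46 + 1.19 = 6.75
Sum of distinct covariances = 1.99
total variance = ΣVar(i) + 2·Σcov = 6.75 + 2 × 1.99 = 10.73
α = (4/3)·(1 − 6.75/10.73) = 0.49

Cronbach's α = 0.49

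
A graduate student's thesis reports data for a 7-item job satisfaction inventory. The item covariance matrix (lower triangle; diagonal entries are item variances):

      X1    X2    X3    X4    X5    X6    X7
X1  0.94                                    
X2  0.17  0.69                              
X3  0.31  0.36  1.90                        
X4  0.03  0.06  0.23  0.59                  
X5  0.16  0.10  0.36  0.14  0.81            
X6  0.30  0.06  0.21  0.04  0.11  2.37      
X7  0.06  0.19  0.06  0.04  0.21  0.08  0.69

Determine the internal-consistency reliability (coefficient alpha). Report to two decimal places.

Σσᵢ² = 0.94 + 0.69 + 1.90 + 0.59 + 0.81 + 2.37 + 0.69 = 7.99
Sum of off-diagonal covariances = 3.28
σ²_T = 7.99 + 2 × 3.28 = 14.55
α = (k/(k−1))·(1 − Σσᵢ²/σ²_T) = (7/6)·(1 − 7.99/14.55) = 0.53

α = 0.53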